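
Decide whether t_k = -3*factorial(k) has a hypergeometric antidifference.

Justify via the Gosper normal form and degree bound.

No; the degree bound rules out any f.

Compute t_(k+1)/t_k: get k + 1.
Gosper form: A/B · C(k+1)/C(k) with A=k + 1, B=1, C=1.
Key eq: (k + 1)·f(k+1) = (1)·f(k) + (1).
From deg A=1, deg B=0, deg C=0: d=-1.
Bound -1 < 0, so the key equation has no polynomial solution.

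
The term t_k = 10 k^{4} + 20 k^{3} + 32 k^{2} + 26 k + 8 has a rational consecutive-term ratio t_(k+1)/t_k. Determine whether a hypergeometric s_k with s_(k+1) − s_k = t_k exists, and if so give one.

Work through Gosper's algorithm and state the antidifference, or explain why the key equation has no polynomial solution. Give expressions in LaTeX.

t_(k+1)/t_k = (5*k**4 + 30*k**3 + 76*k**2 + 95*k + 48)/(5*k**4 + 10*k**3 + 16*k**2 + 13*k + 4).
A = 1, B = 1, C = k**4 + 2*k**3 + 16*k**2/5 + 13*k/5 + 4/5.
Need (1)·f(k+1) − (1)·f(k) = k**4 + 2*k**3 + 16*k**2/5 + 13*k/5 + 4/5.
deg f ≤ 5 (via 0,0,4).
Solve for f: f(k) = k**2*(k**3 + 2*k + 1)/5 (degree 5 ≤ 5).
So s_k = (B(k−1)f/C)·t_k = (k**2*(k**3 + 2*k + 1)/(5*k**4 + 10*k**3 + 16*k**2 + 13*k + 4))·t_k = 2*k**2*(k**3 + 2*k + 1).
s_(k+1) − s_k = 10*k**4 + 20*k**3 + 32*k**2 + 26*k + 8 = t_k.

s_k = 2 k^{2} \left(k^{3} + 2 k + 1\right)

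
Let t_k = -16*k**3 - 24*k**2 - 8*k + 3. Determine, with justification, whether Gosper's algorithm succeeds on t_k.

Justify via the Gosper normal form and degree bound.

Ratio r(k) = (16*k**3 + 72*k**2 + 104*k + 45)/(16*k**3 + 24*k**2 + 8*k - 3).
Normal form (A,B,C) = (1, 1, k**3 + 3*k**2/2 + k/2 - 3/16).
Need (1)·f(k+1) − (1)·f(k) = k**3 + 3*k**2/2 + k/2 - 3/16.
Bound: deg f ≤ 4.
Match coefficients ⇒ f(k) = k*(4*k**3 - 4*k - 3)/16.
Get s_k = R·t_k = k*(-4*k**3 + 4*k + 3) with R(k) = B(k−1)f(k)/C(k) = k*(4*k**3 - 4*k - 3)/(16*k**3 + 24*k**2 + 8*k - 3).
s_(k+1) − s_k = -16*k**3 - 24*k**2 - 8*k + 3 = t_k.

Yes. s_k = k*(-4*k**3 + 4*k + 3).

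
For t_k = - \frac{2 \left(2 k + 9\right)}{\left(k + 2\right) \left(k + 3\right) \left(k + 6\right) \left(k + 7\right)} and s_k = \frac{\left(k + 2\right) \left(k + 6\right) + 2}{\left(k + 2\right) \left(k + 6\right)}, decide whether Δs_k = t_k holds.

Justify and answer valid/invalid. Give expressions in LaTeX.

s_(k+1) = ((k + 3)*(k + 7) + 2)/((k + 3)*(k + 7))
s_(k+1) − s_k = 2*(-2*k - 9)/(k**4 + 18*k**3 + 113*k**2 + 288*k + 252)
(s_(k+1) − s_k) − t_k = 0

valid (s_(k+1) − s_k reduces to t_k)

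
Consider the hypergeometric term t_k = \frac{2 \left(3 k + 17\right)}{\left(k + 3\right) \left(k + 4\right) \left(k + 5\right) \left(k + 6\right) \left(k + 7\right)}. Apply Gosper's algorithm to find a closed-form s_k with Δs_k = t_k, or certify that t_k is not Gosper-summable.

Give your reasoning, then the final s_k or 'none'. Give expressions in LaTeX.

s_k = \frac{k \left(k^{2} + 13 k + 54\right)}{36 \left(k^{3} + 13 k^{2} + 54 k + 72\right)}

Ratio r(k) = (k + 3)*(3*k + 20)/((k + 8)*(3*k + 17)).
Gosper form: A/B · C(k+1)/C(k) with A=k + 3, B=k + 8, C=k + 17/3.
Solve (k + 3)·f(k+1) − (k + 7)·f(k) = k + 17/3.
From deg A=1, deg B=1, deg C=1: d=4.
A polynomial solution: f(k) = k*(k + 5)*(k**2 + 13*k + 54)/216.
Certificate R = B(k−1)f/C = k*(k + 5)*(k + 7)*(k**2 + 13*k + 54)/(72*(3*k + 17)) gives s_k = k*(k**2 + 13*k + 54)/(36*(k**3 + 13*k**2 + 54*k + 72)).
s_(k+1) − s_k = 2*(3*k + 17)/(k**5 + 25*k**4 + 245*k**3 + 1175*k**2 + 2754*k + 2520) = t_k.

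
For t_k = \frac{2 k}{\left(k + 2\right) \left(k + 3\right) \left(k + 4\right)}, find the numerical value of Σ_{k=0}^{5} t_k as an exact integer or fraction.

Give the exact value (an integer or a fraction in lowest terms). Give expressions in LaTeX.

t_(k+1)/t_k = (k + 1)*(k + 2)/(k*(k + 5)).
So A=k + 2 and B=k + 5, with C=k.
Set up (k + 2)·f(k+1) − (k + 4)·f(k) − (k) = 0.
Bound: deg f ≤ 2.
Coefficient equations give f(k) = k*(k - 1)/6.
Get s_k = R·t_k = k*(k - 1)/(3*(k + 2)*(k + 3)) with R(k) = B(k−1)f(k)/C(k) = (k - 1)*(k + 4)/6.
Verify: 2*k/(k**3 + 9*k**2 + 26*k + 24) matches t_k.
Evaluate s at k=6 and k=0: 5/36 and 0; difference 5/36.

Σ = 5/36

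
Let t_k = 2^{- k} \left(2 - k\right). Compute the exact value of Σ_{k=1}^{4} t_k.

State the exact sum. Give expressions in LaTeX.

t_(k+1)/t_k = (k - 1)/(2*(k - 2)).
Gosper form: A/B · C(k+1)/C(k) with A=1/2, B=1, C=k - 2.
Need (1/2)·f(k+1) − (1)·f(k) = k - 2.
deg f ≤ 1 (via 0,0,1).
A polynomial solution: f(k) = -2*(k - 1).
Then R = B(k−1)f/C = -2*(k - 1)/(k - 2), so s_k = R(k)·t_k = 2**(1 - k)*(k - 1).
s_(k+1) − s_k = (2 - k)/2**k = t_k.
Σ_(k=1)^(4) t_k = s_(5) − s_(1) = 1/4 − (0) = 1/4.

Σ = 1/4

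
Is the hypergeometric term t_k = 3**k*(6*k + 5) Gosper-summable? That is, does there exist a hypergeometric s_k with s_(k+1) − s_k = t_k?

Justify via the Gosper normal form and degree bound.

Yes. s_k = 3**k*(3*k - 2).

r(k) = 3*(6*k + 11)/(6*k + 5) after simplifying.
A = 3, B = 1, C = k + 5/6.
Solve (3)·f(k+1) − (1)·f(k) = k + 5/6.
deg f ≤ 1 (via 0,0,1).
Solving with deg f ≤ 1: f(k) = (3*k - 2)/6.
So s_k = (B(k−1)f/C)·t_k = ((3*k - 2)/(6*k + 5))·t_k = 3**k*(3*k - 2).
Verify: 3**k*(6*k + 5) matches t_k.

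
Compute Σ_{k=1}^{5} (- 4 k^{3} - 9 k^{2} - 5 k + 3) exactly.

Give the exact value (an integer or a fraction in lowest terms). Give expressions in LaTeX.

t_(k+1)/t_k = (4*k**3 + 21*k**2 + 35*k + 15)/(4*k**3 + 9*k**2 + 5*k - 3).
So A=1 and B=1, with C=k**3 + 9*k**2/4 + 5*k/4 - 3/4.
Key eq: (1)·f(k+1) = (1)·f(k) + (k**3 + 9*k**2/4 + 5*k/4 - 3/4).
Bound: deg f ≤ 4.
Coefficient equations give f(k) = k*(k**3 + k**2 - k - 4)/4.
Then R = B(k−1)f/C = k*(k**3 + k**2 - k - 4)/(4*k**3 + 9*k**2 + 5*k - 3), so s_k = R(k)·t_k = k*(-k**3 - k**2 + k + 4).
Verify: -4*k**3 - 9*k**2 - 5*k + 3 matches t_k.
Sum = s_(6) − s_(1); s_(6) = -1452, s_(1) = 3 ⇒ -1455.

Σ = -1455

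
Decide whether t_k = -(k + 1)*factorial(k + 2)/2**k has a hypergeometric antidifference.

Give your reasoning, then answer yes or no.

t_(k+1)/t_k = (k + 2)*(k + 3)/(2*(k + 1)).
A = k/2 + 3/2, B = 1, C = k + 1.
Solve (k/2 + 3/2)·f(k+1) − (1)·f(k) = k + 1.
Degrees (1,0,1) ⇒ d ≤ 0.
Solve for f: f(k) = 2 (degree 0 ≤ 0).
Get s_k = R·t_k = -2**(1 - k)*factorial(k + 2) with R(k) = B(k−1)f(k)/C(k) = 2/(k + 1).
s_(k+1) − s_k = -(k + 1)*factorial(k + 2)/2**k = t_k.

Yes. s_k = -2**(1 - k)*factorial(k + 2).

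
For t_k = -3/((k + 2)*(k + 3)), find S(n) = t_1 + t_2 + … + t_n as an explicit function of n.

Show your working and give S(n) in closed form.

S(n) = -n/(n + 3)

t_(k+1)/t_k = (k + 2)/(k + 4).
Normal form (A,B,C) = (k + 2, k + 4, 1).
Solve (k + 2)·f(k+1) − (k + 3)·f(k) = 1.
d = 1 from the (1,1,0) case.
Solve for f: f(k) = k/2 (degree 1 ≤ 1).
Then R = B(k−1)f/C = k*(k + 3)/2, so s_k = R(k)·t_k = -3*k/(2*k + 4).
Verify: -3/(k**2 + 5*k + 6) matches t_k.
Evaluate: s_(n+1) = 3*(-n - 1)/(2*(n + 3)); subtract s_(1) = -1/2 ⇒ S(n) = -n/(n + 3).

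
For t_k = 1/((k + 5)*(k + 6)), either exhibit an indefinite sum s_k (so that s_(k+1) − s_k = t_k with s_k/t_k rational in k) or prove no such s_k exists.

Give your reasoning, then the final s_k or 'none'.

t_(k+1)/t_k = (k + 5)/(k + 7).
So A=k + 5 and B=k + 7, with C=1.
Key eq: (k + 5)·f(k+1) = (k + 6)·f(k) + (1).
From deg A=1, deg B=1, deg C=0: d=1.
Solve for f: f(k) = k/5 (degree 1 ≤ 1).
Then R = B(k−1)f/C = k*(k + 6)/5, so s_k = R(k)·t_k = k/(5*(k + 5)).
Δs = 1/(k**2 + 11*k + 30), as required.

s_k = k/(5*(k + 5))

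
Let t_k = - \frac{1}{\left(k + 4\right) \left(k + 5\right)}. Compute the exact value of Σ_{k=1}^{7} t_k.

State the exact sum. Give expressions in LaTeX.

Compute t_(k+1)/t_k: get (k + 4)/(k + 6).
Take A(k)=k + 4, B(k)=k + 6, C(k)=1.
Need (k + 4)·f(k+1) − (k + 5)·f(k) = 1.
deg f ≤ 1 (via 1,1,0).
Coefficient equations give f(k) = k/4.
So s_k = (B(k−1)f/C)·t_k = (k*(k + 5)/4)·t_k = -k/(4*k + 16).
Check: Δs_k = -1/(k**2 + 9*k + 20). ✓
Sum = s_(8) − s_(1); s_(8) = -1/6, s_(1) = -1/20 ⇒ -7/60.

Σ = -7/60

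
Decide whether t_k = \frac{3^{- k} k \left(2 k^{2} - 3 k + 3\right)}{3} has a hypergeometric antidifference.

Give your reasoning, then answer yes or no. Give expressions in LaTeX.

The ratio is -(k + 1)*(3*k - 2*(k + 1)**2)/(3*k*(2*k**2 - 3*k + 3)).
Normal form (A,B,C) = (1/3, 1, k**3 - 3*k**2/2 + 3*k/2).
Need (1/3)·f(k+1) − (1)·f(k) = k**3 - 3*k**2/2 + 3*k/2.
Degrees (0,0,3) ⇒ d ≤ 3.
Match coefficients ⇒ f(k) = -3*(k**3 + 3*k + 2)/2.
Then R = B(k−1)f/C = -3*(k**3 + 3*k + 2)/(k*(2*k**2 - 3*k + 3)), so s_k = R(k)·t_k = -(k**3 + 3*k + 2)/3**k.
s_(k+1) − s_k = k*(2*k**2 - 3*k + 3)/(3*3**k) = t_k.

Yes. s_k = - 3^{- k} \left(k^{3} + 3 k + 2\right).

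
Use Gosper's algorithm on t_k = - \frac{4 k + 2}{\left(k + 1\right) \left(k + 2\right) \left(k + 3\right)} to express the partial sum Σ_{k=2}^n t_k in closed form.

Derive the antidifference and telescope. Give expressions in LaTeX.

Ratio r(k) = (k + 1)*(2*k + 3)/((k + 4)*(2*k + 1)).
Gosper form: A/B · C(k+1)/C(k) with A=k + 1, B=k + 4, C=k + 1/2.
Key eq: (k + 1)·f(k+1) = (k + 3)·f(k) + (k + 1/2).
Degrees (1,1,1) ⇒ d ≤ 2.
Match coefficients ⇒ f(k) = k*(3*k + 1)/8.
Certificate R = B(k−1)f/C = k*(k + 3)*(3*k + 1)/(4*(2*k + 1)) gives s_k = -k*(3*k + 1)/(2*(k + 1)*(k + 2)).
Δs = 2*(-2*k - 1)/(k**3 + 6*k**2 + 11*k + 6), as required.
Evaluate: s_(n+1) = (-3*n**2 - 7*n - 4)/(2*(n**2 + 5*n + 6)); subtract s_(2) = -7/12 ⇒ S(n) = (-11*n**2 - 7*n + 18)/(12*(n**2 + 5*n + 6)).

S(n) = \frac{- 11 n^{2} - 7 n + 18}{12 \left(n^{2} + 5 n + 6\right)}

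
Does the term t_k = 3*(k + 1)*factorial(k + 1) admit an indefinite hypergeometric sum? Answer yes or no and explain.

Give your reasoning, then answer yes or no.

Step 1: r(k) = (k + 2)**2/(k + 1).
Gosper form: A/B · C(k+1)/C(k) with A=k + 2, B=1, C=k + 1.
Set up (k + 2)·f(k+1) − (1)·f(k) − (k + 1) = 0.
Degrees (1,0,1) ⇒ d ≤ 0.
A polynomial solution: f(k) = 1.
Certificate R = B(k−1)f/C = 1/(k + 1) gives s_k = 3*factorial(k + 1).
s_(k+1) − s_k = 3*(k + 1)*factorial(k + 1) = t_k.

Yes. s_k = 3*factorial(k + 1).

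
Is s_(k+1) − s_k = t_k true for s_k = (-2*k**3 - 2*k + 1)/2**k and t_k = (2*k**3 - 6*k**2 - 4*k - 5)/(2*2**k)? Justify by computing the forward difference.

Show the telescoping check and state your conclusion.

Valid: the claim telescopes to t_k.

s_(k+1) = (-2*k - 2*(k + 1)**3 - 1)/(2*2**k)
s_(k+1) − s_k = (2*k**3 - 6*k**2 - 4*k - 5)/(2*2**k)
(s_(k+1) − s_k) − t_k = 0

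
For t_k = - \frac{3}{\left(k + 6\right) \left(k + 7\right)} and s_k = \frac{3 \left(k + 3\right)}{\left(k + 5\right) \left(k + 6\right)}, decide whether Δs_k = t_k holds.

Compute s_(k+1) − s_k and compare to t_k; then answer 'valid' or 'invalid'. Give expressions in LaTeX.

s_(k+1) = 3*(k + 4)/((k + 6)*(k + 7))
s_(k+1) − s_k = 3*(-k - 1)/(k**3 + 18*k**2 + 107*k + 210)
(s_(k+1) − s_k) − t_k = 12/(k**3 + 18*k**2 + 107*k + 210)

Invalid: residual \frac{12}{k^{3} + 18 k^{2} + 107 k + 210} ≠ 0.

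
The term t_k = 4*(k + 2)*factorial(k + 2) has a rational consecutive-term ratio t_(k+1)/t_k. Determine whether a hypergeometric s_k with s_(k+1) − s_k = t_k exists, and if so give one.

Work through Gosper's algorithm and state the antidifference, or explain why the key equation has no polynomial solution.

s_k = 4*factorial(k + 2)

Compute t_(k+1)/t_k: get (k + 3)**2/(k + 2).
So A=k + 3 and B=1, with C=k + 2.
f must satisfy (k + 3)·f(k+1) − (1)·f(k) = k + 2.
deg f ≤ 0 (via 1,0,1).
Match coefficients ⇒ f(k) = 1.
R(k) = B(k−1)·f(k)/C(k) = 1/(k + 2); s_k = R·t_k = 4*factorial(k + 2).
Verify: 4*(k + 2)*factorial(k + 2) matches t_k.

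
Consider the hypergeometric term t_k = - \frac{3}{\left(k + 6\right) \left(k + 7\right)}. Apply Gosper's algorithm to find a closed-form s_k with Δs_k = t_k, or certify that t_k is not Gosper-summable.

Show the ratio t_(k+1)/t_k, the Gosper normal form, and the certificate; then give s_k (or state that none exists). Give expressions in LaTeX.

Ratio r(k) = (k + 6)/(k + 8).
Normal form (A,B,C) = (k + 6, k + 8, 1).
Solve (k + 6)·f(k+1) − (k + 7)·f(k) = 1.
From deg A=1, deg B=1, deg C=0: d=1.
Solving with deg f ≤ 1: f(k) = k/6.
Certificate R = B(k−1)f/C = k*(k + 7)/6 gives s_k = -k/(2*k + 12).
s_(k+1) − s_k = -3/(k**2 + 13*k + 42) = t_k.

s_k = - \frac{k}{2 k + 12}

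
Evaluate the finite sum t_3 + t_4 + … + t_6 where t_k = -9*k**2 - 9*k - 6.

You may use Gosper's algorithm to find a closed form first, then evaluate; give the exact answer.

Σ = -960

The ratio is (3*k**2 + 9*k + 8)/(3*k**2 + 3*k + 2).
So A=1 and B=1, with C=k**2 + k + 2/3.
Key eq: (1)·f(k+1) = (1)·f(k) + (k**2 + k + 2/3).
Bound: deg f ≤ 3.
Coefficient equations give f(k) = k*(k**2 + 1)/3.
Then R = B(k−1)f/C = k*(k**2 + 1)/(3*k**2 + 3*k + 2), so s_k = R(k)·t_k = 3*k*(-k**2 - 1).
Check: Δs_k = -9*k**2 - 9*k - 6. ✓
Telescoping: Σ = s_(7) − s_(3) = -1050 − (-90) = -960.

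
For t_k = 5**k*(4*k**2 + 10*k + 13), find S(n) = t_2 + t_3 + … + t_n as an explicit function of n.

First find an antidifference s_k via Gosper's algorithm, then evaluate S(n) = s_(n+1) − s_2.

r(k) = 5*(4*k**2 + 18*k + 27)/(4*k**2 + 10*k + 13) after simplifying.
Factor: A=5; B=1; C=k**2 + 5*k/2 + 13/4.
f must satisfy (5)·f(k+1) − (1)·f(k) = k**2 + 5*k/2 + 13/4.
From deg A=0, deg B=0, deg C=2: d=2.
Match coefficients ⇒ f(k) = (k**2 + 2)/4.
Then R = B(k−1)f/C = (k**2 + 2)/(4*k**2 + 10*k + 13), so s_k = R(k)·t_k = 5**k*(k**2 + 2).
Verify: 5**k*(4*k**2 + 10*k + 13) matches t_k.
Σ_(k=2)^n t_k = s_(n+1) − s_(2) = (5**(n + 1)*(n**2 + 2*n + 3)) − (150), i.e. 5*5**n*n**2 + 10*5**n*n + 15*5**n - 150.

S(n) = 5*5**n*n**2 + 10*5**n*n + 15*5**n - 150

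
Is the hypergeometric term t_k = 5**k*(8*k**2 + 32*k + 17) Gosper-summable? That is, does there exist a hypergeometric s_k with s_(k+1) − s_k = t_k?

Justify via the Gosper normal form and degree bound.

Compute t_(k+1)/t_k: get 5*(8*k**2 + 48*k + 57)/(8*k**2 + 32*k + 17).
A = 5, B = 1, C = k**2 + 4*k + 17/8.
Solve (5)·f(k+1) − (1)·f(k) = k**2 + 4*k + 17/8.
d = 2 from the (0,0,2) case.
Solve for f: f(k) = (k + 2)*(2*k - 1)/8 (degree 2 ≤ 2).
Then R = B(k−1)f/C = (k + 2)*(2*k - 1)/(8*k**2 + 32*k + 17), so s_k = R(k)·t_k = 5**k*(2*k**2 + 3*k - 2).
Δs = 5**k*(8*k**2 + 32*k + 17), as required.

Yes. s_k = 5**k*(2*k**2 + 3*k - 2).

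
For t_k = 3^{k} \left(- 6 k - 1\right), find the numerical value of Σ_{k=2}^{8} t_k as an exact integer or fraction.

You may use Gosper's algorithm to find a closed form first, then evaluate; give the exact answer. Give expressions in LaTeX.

Compute t_(k+1)/t_k: get 3*(6*k + 7)/(6*k + 1).
So A=3 and B=1, with C=k + 1/6.
Need (3)·f(k+1) − (1)·f(k) = k + 1/6.
From deg A=0, deg B=0, deg C=1: d=1.
Solve for f: f(k) = (3*k - 4)/6 (degree 1 ≤ 1).
So s_k = (B(k−1)f/C)·t_k = ((3*k - 4)/(6*k + 1))·t_k = 3**k*(4 - 3*k).
Check: Δs_k = 3**k*(-6*k - 1). ✓
Σ_(k=2)^(8) t_k = s_(9) − s_(2) = -452709 − (-18) = -452691.

Σ = -452691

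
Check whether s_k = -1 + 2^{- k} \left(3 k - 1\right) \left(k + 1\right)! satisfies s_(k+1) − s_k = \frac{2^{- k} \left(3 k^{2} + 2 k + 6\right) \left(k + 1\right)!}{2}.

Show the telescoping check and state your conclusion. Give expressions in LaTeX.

s_(k+1) = 2**(-k - 1)*(3*k + 2)*factorial(k + 2) - 1
s_(k+1) − s_k = (3*k**2 + 2*k + 6)*factorial(k + 1)/(2*2**k)
(s_(k+1) − s_k) − t_k = 0

Valid — Δs_k = t_k.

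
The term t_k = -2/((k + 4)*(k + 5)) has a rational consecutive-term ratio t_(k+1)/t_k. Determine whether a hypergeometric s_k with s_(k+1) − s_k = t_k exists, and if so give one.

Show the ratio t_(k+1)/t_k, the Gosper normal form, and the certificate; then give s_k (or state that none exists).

Step 1: r(k) = (k + 4)/(k + 6).
A = k + 4, B = k + 6, C = 1.
Solve (k + 4)·f(k+1) − (k + 5)·f(k) = 1.
deg f ≤ 1 (via 1,1,0).
Solve for f: f(k) = k/4 (degree 1 ≤ 1).
So s_k = (B(k−1)f/C)·t_k = (k*(k + 5)/4)·t_k = -k/(2*k + 8).
s_(k+1) − s_k = -2/(k**2 + 9*k + 20) = t_k.

s_k = -k/(2*k + 8)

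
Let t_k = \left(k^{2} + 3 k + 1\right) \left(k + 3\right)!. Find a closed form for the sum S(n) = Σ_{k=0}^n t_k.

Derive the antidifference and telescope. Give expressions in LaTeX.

r(k) = (k + 4)*(3*k + (k + 1)**2 + 4)/(k**2 + 3*k + 1) after simplifying.
So A=k + 4 and B=1, with C=k**2 + 3*k + 1.
Need (k + 4)·f(k+1) − (1)·f(k) = k**2 + 3*k + 1.
Bound: deg f ≤ 1.
Coefficient equations give f(k) = k - 1.
So s_k = (B(k−1)f/C)·t_k = ((k - 1)/(k**2 + 3*k + 1))·t_k = (k - 1)*factorial(k + 3).
Check: Δs_k = (k**2 + 3*k + 1)*factorial(k + 3). ✓
Telescope: S(n) = s_(n+1) − s_(0) = n*factorial(n + 4) − (-6) = n*factorial(n + 4) + 6.

S(n) = n \left(n + 4\right)! + 6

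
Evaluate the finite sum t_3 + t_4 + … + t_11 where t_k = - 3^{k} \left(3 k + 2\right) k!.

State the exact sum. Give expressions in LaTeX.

Σ = -254561089305438

The ratio is 3*(k + 1)*(3*k + 5)/(3*k + 2).
Take A(k)=3*k + 3, B(k)=1, C(k)=k + 2/3.
Set up (3*k + 3)·f(k+1) − (1)·f(k) − (k + 2/3) = 0.
From deg A=1, deg B=0, deg C=1: d=0.
Solving with deg f ≤ 0: f(k) = 1/3.
So s_k = (B(k−1)f/C)·t_k = (1/(3*k + 2))·t_k = -3**k*factorial(k).
s_(k+1) − s_k = -3**k*(3*k + 2)*factorial(k) = t_k.
Evaluate s at k=12 and k=3: -254561089305600 and -162; difference -254561089305438.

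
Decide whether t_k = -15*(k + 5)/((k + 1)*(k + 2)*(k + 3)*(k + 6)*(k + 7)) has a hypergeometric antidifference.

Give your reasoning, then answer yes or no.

Compute t_(k+1)/t_k: get (k + 1)*(k + 6)**2/((k + 4)*(k + 5)*(k + 8)).
A = k + 1, B = k + 8, C = k**3 + 14*k**2 + 65*k + 100.
Need (k + 1)·f(k+1) − (k + 7)·f(k) = k**3 + 14*k**2 + 65*k + 100.
Bound: deg f ≤ 6.
Coefficient equations give f(k) = k*(k + 3)*(k + 4)**2*(k + 5)**2/36.
Certificate R = B(k−1)f/C = k*(k + 3)*(k + 4)*(k + 7)/36 gives s_k = 5*k*(-k**2 - 9*k - 20)/(12*(k**3 + 9*k**2 + 20*k + 12)).
Verify: 15*(-k - 5)/(k**5 + 19*k**4 + 131*k**3 + 401*k**2 + 540*k + 252) matches t_k.

Yes. s_k = 5*k*(-k**2 - 9*k - 20)/(12*(k**3 + 9*k**2 + 20*k + 12)).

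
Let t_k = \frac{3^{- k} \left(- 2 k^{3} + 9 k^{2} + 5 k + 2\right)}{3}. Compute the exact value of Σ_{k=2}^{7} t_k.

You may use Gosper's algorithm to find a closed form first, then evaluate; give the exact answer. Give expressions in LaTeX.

t_(k+1)/t_k = (2*k**3 - 3*k**2 - 17*k - 14)/(3*(2*k**3 - 9*k**2 - 5*k - 2)).
Factor: A=1/3; B=1; C=k**3 - 9*k**2/2 - 5*k/2 - 1.
Set up (1/3)·f(k+1) − (1)·f(k) − (k**3 - 9*k**2/2 - 5*k/2 - 1) = 0.
d = 3 from the (0,0,3) case.
Solving with deg f ≤ 3: f(k) = -3*(k**3 - 3*k**2 - 4*k - 4)/2.
Then R = B(k−1)f/C = -3*(k**3 - 3*k**2 - 4*k - 4)/(2*k**3 - 9*k**2 - 5*k - 2), so s_k = R(k)·t_k = (k**3 - 3*k**2 - 4*k - 4)/3**k.
Check: Δs_k = (-2*k**3 + 9*k**2 + 5*k + 2)/(3*3**k). ✓
Evaluate s at k=8 and k=2: 284/6561 and -16/9; difference 11948/6561.

Σ = 11948/6561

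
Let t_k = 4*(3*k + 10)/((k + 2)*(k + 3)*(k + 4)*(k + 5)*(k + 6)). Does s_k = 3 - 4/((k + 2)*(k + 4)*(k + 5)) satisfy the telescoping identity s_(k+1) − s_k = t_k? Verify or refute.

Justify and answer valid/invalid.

s_(k+1) = 3 - 4/((k + 3)*(k + 5)*(k + 6))
s_(k+1) − s_k = 4*(3*k + 10)/(k**5 + 20*k**4 + 155*k**3 + 580*k**2 + 1044*k + 720)
(s_(k+1) − s_k) − t_k = 0

valid (s_(k+1) − s_k reduces to t_k)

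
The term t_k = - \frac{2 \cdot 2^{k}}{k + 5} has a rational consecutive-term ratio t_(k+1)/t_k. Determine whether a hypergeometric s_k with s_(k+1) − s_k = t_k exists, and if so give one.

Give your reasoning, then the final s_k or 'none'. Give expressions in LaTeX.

Step 1: r(k) = 2*(k + 5)/(k + 6).
Factor: A=2*k + 10; B=k + 6; C=1.
Set up (2*k + 10)·f(k+1) − (k + 5)·f(k) − (1) = 0.
Degrees (1,1,0) ⇒ d ≤ -1.
deg f ≤ -1 is impossible — no certificate.

no hypergeometric antidifference exists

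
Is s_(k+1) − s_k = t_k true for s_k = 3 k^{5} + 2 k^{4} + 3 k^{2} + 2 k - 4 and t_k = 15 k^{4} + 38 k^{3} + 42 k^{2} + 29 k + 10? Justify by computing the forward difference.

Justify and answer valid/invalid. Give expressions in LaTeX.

Valid: the claim telescopes to t_k.

s_(k+1) = 2*k + 3*(k + 1)**5 + 2*(k + 1)**4 + 3*(k + 1)**2 - 2
s_(k+1) − s_k = 15*k**4 + 38*k**3 + 42*k**2 + 29*k + 10
(s_(k+1) − s_k) − t_k = 0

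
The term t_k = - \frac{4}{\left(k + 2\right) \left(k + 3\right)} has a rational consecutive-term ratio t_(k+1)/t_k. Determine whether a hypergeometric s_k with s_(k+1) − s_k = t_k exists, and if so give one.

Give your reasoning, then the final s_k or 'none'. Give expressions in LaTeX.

s_k = - \frac{2 k}{k + 2}

Ratio r(k) = (k + 2)/(k + 4).
So A=k + 2 and B=k + 4, with C=1.
Need (k + 2)·f(k+1) − (k + 3)·f(k) = 1.
d = 1 from the (1,1,0) case.
Coefficient equations give f(k) = k/2.
So s_k = (B(k−1)f/C)·t_k = (k*(k + 3)/2)·t_k = -2*k/(k + 2).
s_(k+1) − s_k = -4/(k**2 + 5*k + 6) = t_k.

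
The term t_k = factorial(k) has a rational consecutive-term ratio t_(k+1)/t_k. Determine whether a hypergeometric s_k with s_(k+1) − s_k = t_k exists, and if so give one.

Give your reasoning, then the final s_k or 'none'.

none — t_k is not Gosper-summable

Ratio r(k) = k + 1.
A = k + 1, B = 1, C = 1.
Need (k + 1)·f(k+1) − (1)·f(k) = 1.
From deg A=1, deg B=0, deg C=0: d=-1.
d = -1 < 0 ⇒ no nonzero polynomial f; not summable.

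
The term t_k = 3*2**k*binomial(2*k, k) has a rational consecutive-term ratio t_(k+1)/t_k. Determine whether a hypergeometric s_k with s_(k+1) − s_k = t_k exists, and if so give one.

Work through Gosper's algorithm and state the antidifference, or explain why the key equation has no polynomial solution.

no hypergeometric antidifference exists

Ratio r(k) = 4*(2*k + 1)/(k + 1).
Factor: A=8*k + 4; B=k + 1; C=1.
Need (8*k + 4)·f(k+1) − (k)·f(k) = 1.
From deg A=1, deg B=1, deg C=0: d=-1.
Bound -1 < 0, so the key equation has no polynomial solution.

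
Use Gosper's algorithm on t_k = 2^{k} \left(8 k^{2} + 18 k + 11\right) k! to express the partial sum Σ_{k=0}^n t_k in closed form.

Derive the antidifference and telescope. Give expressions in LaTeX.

S(n) = 8 \cdot 2^{n} n^{2} n! + 22 \cdot 2^{n} n n! + 14 \cdot 2^{n} n! - 3

Step 1: r(k) = 2*(8*k**3 + 42*k**2 + 71*k + 37)/(8*k**2 + 18*k + 11).
Gosper form: A/B · C(k+1)/C(k) with A=2*k + 2, B=1, C=k**2 + 9*k/4 + 11/8.
f must satisfy (2*k + 2)·f(k+1) − (1)·f(k) = k**2 + 9*k/4 + 11/8.
d = 1 from the (1,0,2) case.
Coefficient equations give f(k) = (4*k + 3)/8.
So s_k = (B(k−1)f/C)·t_k = ((4*k + 3)/(8*k**2 + 18*k + 11))·t_k = 2**k*(4*k + 3)*factorial(k).
Verify: 2**k*(8*k**2 + 18*k + 11)*factorial(k) matches t_k.
Σ_(k=0)^n t_k = s_(n+1) − s_(0) = (2**(n + 1)*(4*n + 7)*factorial(n + 1)) − (3), i.e. 8*2**n*n**2*factorial(n) + 22*2**n*n*factorial(n) + 14*2**n*factorial(n) - 3.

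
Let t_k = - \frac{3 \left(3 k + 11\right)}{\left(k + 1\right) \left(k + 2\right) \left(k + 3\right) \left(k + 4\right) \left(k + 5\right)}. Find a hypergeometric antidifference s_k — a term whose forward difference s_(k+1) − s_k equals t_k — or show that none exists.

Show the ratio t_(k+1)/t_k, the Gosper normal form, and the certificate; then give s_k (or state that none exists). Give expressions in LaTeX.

s_k = \frac{3 k \left(- k^{2} - 7 k - 14\right)}{8 \left(k^{3} + 7 k^{2} + 14 k + 8\right)}

r(k) = (k + 1)*(3*k + 14)/((k + 6)*(3*k + 11)) after simplifying.
Normal form (A,B,C) = (k + 1, k + 6, k + 11/3).
Set up (k + 1)·f(k+1) − (k + 5)·f(k) − (k + 11/3) = 0.
d = 4 from the (1,1,1) case.
A polynomial solution: f(k) = k*(k + 3)*(k**2 + 7*k + 14)/24.
Then R = B(k−1)f/C = k*(k + 3)*(k + 5)*(k**2 + 7*k + 14)/(8*(3*k + 11)), so s_k = R(k)·t_k = 3*k*(-k**2 - 7*k - 14)/(8*(k**3 + 7*k**2 + 14*k + 8)).
s_(k+1) − s_k = 3*(-3*k - 11)/(k**5 + 15*k**4 + 85*k**3 + 225*k**2 + 274*k + 120) = t_k.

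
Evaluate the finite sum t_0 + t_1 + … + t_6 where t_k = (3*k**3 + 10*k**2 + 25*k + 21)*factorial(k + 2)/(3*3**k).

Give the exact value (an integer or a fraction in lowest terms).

Compute t_(k+1)/t_k: get (3*k**4 + 28*k**3 + 111*k**2 + 221*k + 177)/(3*(3*k**3 + 10*k**2 + 25*k + 21)).
Take A(k)=k/3 + 1, B(k)=1, C(k)=k**3 + 10*k**2/3 + 25*k/3 + 7.
Set up (k/3 + 1)·f(k+1) − (1)·f(k) − (k**3 + 10*k**2/3 + 25*k/3 + 7) = 0.
From deg A=1, deg B=0, deg C=3: d=2.
Solving with deg f ≤ 2: f(k) = k*(3*k + 4).
So s_k = (B(k−1)f/C)·t_k = (3*k*(3*k + 4)/(3*k**3 + 10*k**2 + 25*k + 21))·t_k = k*(3*k + 4)*factorial(k + 2)/3**k.
Check: Δs_k = (3*k**3 + 10*k**2 + 25*k + 21)*factorial(k + 2)/(3*3**k). ✓
Telescoping: Σ = s_(7) − s_(0) = 784000/27 − (0) = 784000/27.

Σ = 784000/27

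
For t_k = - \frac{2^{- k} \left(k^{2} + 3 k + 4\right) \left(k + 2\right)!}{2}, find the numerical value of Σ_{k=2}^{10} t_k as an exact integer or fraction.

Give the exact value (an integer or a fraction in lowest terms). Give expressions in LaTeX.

Σ = -36486432

r(k) = (k + 3)*(3*k + (k + 1)**2 + 7)/(2*(k**2 + 3*k + 4)) after simplifying.
Gosper form: A/B · C(k+1)/C(k) with A=k/2 + 3/2, B=1, C=k**2 + 3*k + 4.
Set up (k/2 + 3/2)·f(k+1) − (1)·f(k) − (k**2 + 3*k + 4) = 0.
Degrees (1,0,2) ⇒ d ≤ 1.
Match coefficients ⇒ f(k) = 2*(k + 1).
Then R = B(k−1)f/C = 2*(k + 1)/(k**2 + 3*k + 4), so s_k = R(k)·t_k = -(k + 1)*factorial(k + 2)/2**k.
Δs = -(k**2 + 3*k + 4)*factorial(k + 2)/(2*2**k), as required.
Σ_(k=2)^(10) t_k = s_(11) − s_(2) = -36486450 − (-18) = -36486432.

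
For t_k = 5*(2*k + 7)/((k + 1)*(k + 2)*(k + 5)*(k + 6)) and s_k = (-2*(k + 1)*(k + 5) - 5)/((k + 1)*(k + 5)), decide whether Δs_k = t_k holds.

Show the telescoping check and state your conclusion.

s_(k+1) = (-2*(k + 2)*(k + 6) - 5)/((k + 2)*(k + 6))
s_(k+1) − s_k = 5*(2*k + 7)/(k**4 + 14*k**3 + 65*k**2 + 112*k + 60)
(s_(k+1) − s_k) − t_k = 0

Valid — Δs_k = t_k.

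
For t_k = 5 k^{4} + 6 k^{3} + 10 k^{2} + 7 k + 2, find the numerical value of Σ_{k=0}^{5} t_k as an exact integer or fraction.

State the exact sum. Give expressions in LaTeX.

Σ = 6912

t_(k+1)/t_k = (5*k**4 + 26*k**3 + 58*k**2 + 65*k + 30)/(5*k**4 + 6*k**3 + 10*k**2 + 7*k + 2).
Take A(k)=1, B(k)=1, C(k)=k**4 + 6*k**3/5 + 2*k**2 + 7*k/5 + 2/5.
Key eq: (1)·f(k+1) = (1)·f(k) + (k**4 + 6*k**3/5 + 2*k**2 + 7*k/5 + 2/5).
Bound: deg f ≤ 5.
Solving with deg f ≤ 5: f(k) = k**3*(k**2 - k + 2)/5.
Get s_k = R·t_k = k**3*(k**2 - k + 2) with R(k) = B(k−1)f(k)/C(k) = k**3*(k**2 - k + 2)/(5*k**4 + 6*k**3 + 10*k**2 + 7*k + 2).
Δs = 5*k**4 + 6*k**3 + 10*k**2 + 7*k + 2, as required.
Evaluate s at k=6 and k=0: 6912 and 0; difference 6912.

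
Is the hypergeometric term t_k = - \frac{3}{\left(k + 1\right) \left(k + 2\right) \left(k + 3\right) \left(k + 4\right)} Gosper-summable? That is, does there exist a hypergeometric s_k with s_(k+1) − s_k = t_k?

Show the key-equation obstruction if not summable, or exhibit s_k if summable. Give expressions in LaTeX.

Yes. s_k = \frac{k \left(- k^{2} - 6 k - 11\right)}{6 \left(k + 1\right) \left(k + 2\right) \left(k + 3\right)}.

Step 1: r(k) = (k + 1)/(k + 5).
A = k + 1, B = k + 5, C = 1.
Solve (k + 1)·f(k+1) − (k + 4)·f(k) = 1.
deg f ≤ 3 (via 1,1,0).
Match coefficients ⇒ f(k) = k*(k**2 + 6*k + 11)/18.
Then R = B(k−1)f/C = k*(k + 4)*(k**2 + 6*k + 11)/18, so s_k = R(k)·t_k = k*(-k**2 - 6*k - 11)/(6*(k + 1)*(k + 2)*(k + 3)).
Check: Δs_k = -3/(k**4 + 10*k**3 + 35*k**2 + 50*k + 24). ✓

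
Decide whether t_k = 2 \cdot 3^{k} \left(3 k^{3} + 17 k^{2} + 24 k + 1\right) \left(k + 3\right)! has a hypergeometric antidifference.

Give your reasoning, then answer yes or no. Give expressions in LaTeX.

t_(k+1)/t_k = 3*(3*k**4 + 38*k**3 + 171*k**2 + 313*k + 180)/(3*k**3 + 17*k**2 + 24*k + 1).
Normal form (A,B,C) = (3*k + 12, 1, k**3 + 17*k**2/3 + 8*k + 1/3).
Solve (3*k + 12)·f(k+1) − (1)·f(k) = k**3 + 17*k**2/3 + 8*k + 1/3.
deg f ≤ 2 (via 1,0,3).
A polynomial solution: f(k) = (k - 1)*(k + 1)/3.
Certificate R = B(k−1)f/C = (k - 1)*(k + 1)/(3*k**3 + 17*k**2 + 24*k + 1) gives s_k = 2*3**k*(k - 1)*(k + 1)*factorial(k + 3).
Δs = 2*3**k*(3*k**3 + 17*k**2 + 24*k + 1)*factorial(k + 3), as required.

Yes. s_k = 2 \cdot 3^{k} \left(k - 1\right) \left(k + 1\right) \left(k + 3\right)!.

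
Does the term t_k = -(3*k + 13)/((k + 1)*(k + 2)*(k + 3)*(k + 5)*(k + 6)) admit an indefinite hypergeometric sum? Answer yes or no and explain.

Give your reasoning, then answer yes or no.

r(k) = (k + 1)*(k + 5)*(3*k + 16)/((k + 4)*(k + 7)*(3*k + 13)) after simplifying.
So A=k + 1 and B=k + 7, with C=k**2 + 25*k/3 + 52/3.
f must satisfy (k + 1)·f(k+1) − (k + 6)·f(k) = k**2 + 25*k/3 + 52/3.
Bound: deg f ≤ 5.
A polynomial solution: f(k) = k*(k + 3)*(k + 4)*(k**2 + 8*k + 17)/30.
So s_k = (B(k−1)f/C)·t_k = (k*(k + 3)*(k + 6)*(k**2 + 8*k + 17)/(10*(3*k + 13)))·t_k = k*(-k**2 - 8*k - 17)/(10*(k**3 + 8*k**2 + 17*k + 10)).
Verify: (-3*k - 13)/(k**5 + 17*k**4 + 107*k**3 + 307*k**2 + 396*k + 180) matches t_k.

Yes. s_k = k*(-k**2 - 8*k - 17)/(10*(k**3 + 8*k**2 + 17*k + 10)).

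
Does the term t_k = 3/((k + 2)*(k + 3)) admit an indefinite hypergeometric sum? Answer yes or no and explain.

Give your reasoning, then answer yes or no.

Step 1: r(k) = (k + 2)/(k + 4).
Factor: A=k + 2; B=k + 4; C=1.
Key eq: (k + 2)·f(k+1) = (k + 3)·f(k) + (1).
Degrees (1,1,0) ⇒ d ≤ 1.
Solving with deg f ≤ 1: f(k) = k/2.
Then R = B(k−1)f/C = k*(k + 3)/2, so s_k = R(k)·t_k = 3*k/(2*(k + 2)).
Δs = 3/(k**2 + 5*k + 6), as required.

Yes. s_k = 3*k/(2*(k + 2)).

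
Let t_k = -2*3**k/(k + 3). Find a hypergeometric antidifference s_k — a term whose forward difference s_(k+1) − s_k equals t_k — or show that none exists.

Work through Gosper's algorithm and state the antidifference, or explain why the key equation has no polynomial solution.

not Gosper-summable; s_k does not exist

Ratio r(k) = 3*(k + 3)/(k + 4).
So A=3*k + 9 and B=k + 4, with C=1.
Need (3*k + 9)·f(k+1) − (k + 3)·f(k) = 1.
deg f ≤ -1 (via 1,1,0).
Bound -1 < 0, so the key equation has no polynomial solution.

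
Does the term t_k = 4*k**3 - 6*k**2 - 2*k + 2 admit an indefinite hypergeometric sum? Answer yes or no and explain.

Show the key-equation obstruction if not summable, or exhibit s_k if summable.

The ratio is (2*k**3 + 3*k**2 - k - 1)/(2*k**3 - 3*k**2 - k + 1).
Normal form (A,B,C) = (1, 1, k**3 - 3*k**2/2 - k/2 + 1/2).
Set up (1)·f(k+1) − (1)·f(k) − (k**3 - 3*k**2/2 - k/2 + 1/2) = 0.
deg f ≤ 4 (via 0,0,3).
Solve for f: f(k) = k*(k - 2)*(k**2 - 2*k - 1)/4 (degree 4 ≤ 4).
R(k) = B(k−1)·f(k)/C(k) = k*(k - 2)*(k**2 - 2*k - 1)/(2*(2*k - 1)*(k**2 - k - 1)); s_k = R·t_k = k*(k**3 - 4*k**2 + 3*k + 2).
Verify: 4*k**3 - 6*k**2 - 2*k + 2 matches t_k.

Yes. s_k = k*(k**3 - 4*k**2 + 3*k + 2).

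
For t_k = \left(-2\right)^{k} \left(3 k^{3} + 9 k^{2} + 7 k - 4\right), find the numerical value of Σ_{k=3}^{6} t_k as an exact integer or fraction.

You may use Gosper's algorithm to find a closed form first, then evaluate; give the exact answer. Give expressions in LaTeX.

Σ = 48776

Step 1: r(k) = 2*(-3*k**3 - 18*k**2 - 34*k - 15)/(3*k**3 + 9*k**2 + 7*k - 4).
Gosper form: A/B · C(k+1)/C(k) with A=-2, B=1, C=k**3 + 3*k**2 + 7*k/3 - 4/3.
Solve (-2)·f(k+1) − (1)·f(k) = k**3 + 3*k**2 + 7*k/3 - 4/3.
From deg A=0, deg B=0, deg C=3: d=3.
Solve for f: f(k) = -(k**3 + k**2 - k - 2)/3 (degree 3 ≤ 3).
Then R = B(k−1)f/C = -(k**3 + k**2 - k - 2)/(3*k**3 + 9*k**2 + 7*k - 4), so s_k = R(k)·t_k = (-2)**k*(-k**3 - k**2 + k + 2).
s_(k+1) − s_k = (-2)**k*(3*k**3 + 9*k**2 + 7*k - 4) = t_k.
Telescoping: Σ = s_(7) − s_(3) = 49024 − (248) = 48776.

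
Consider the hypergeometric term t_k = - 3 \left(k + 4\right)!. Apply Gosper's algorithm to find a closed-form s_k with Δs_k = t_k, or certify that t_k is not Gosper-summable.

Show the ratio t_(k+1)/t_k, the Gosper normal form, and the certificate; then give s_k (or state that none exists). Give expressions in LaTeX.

t_(k+1)/t_k = k + 5.
So A=k + 5 and B=1, with C=1.
f must satisfy (k + 5)·f(k+1) − (1)·f(k) = 1.
Bound: deg f ≤ -1.
Bound -1 < 0, so the key equation has no polynomial solution.

no hypergeometric antidifference exists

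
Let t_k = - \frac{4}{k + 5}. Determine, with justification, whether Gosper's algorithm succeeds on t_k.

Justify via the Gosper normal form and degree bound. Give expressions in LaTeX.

r(k) = (k + 5)/(k + 6) after simplifying.
Factor: A=k + 5; B=k + 6; C=1.
Solve (k + 5)·f(k+1) − (k + 5)·f(k) = 1.
d = 0 from the (1,1,0) case.
f = c0 ⇒ A·f(k+1) − B(k−1)·f(k) − C = -1. The system {-1 = 0} is inconsistent; no antidifference.

No; the coefficient equations for f are inconsistent.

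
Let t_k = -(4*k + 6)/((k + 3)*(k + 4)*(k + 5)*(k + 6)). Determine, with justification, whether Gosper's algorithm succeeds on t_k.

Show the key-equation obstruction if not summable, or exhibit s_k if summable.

Yes. s_k = -k*(k**2 + 12*k + 17)/(15*(k + 3)*(k + 4)*(k + 5)).

r(k) = (k + 3)*(2*k + 5)/((k + 7)*(2*k + 3)) after simplifying.
Normal form (A,B,C) = (k + 3, k + 7, k + 3/2).
Set up (k + 3)·f(k+1) − (k + 6)·f(k) − (k + 3/2) = 0.
Bound: deg f ≤ 3.
Solve for f: f(k) = k*(k**2 + 12*k + 17)/60 (degree 3 ≤ 3).
Certificate R = B(k−1)f/C = k*(k + 6)*(k**2 + 12*k + 17)/(30*(2*k + 3)) gives s_k = -k*(k**2 + 12*k + 17)/(15*(k + 3)*(k + 4)*(k + 5)).
Verify: 2*(-2*k - 3)/(k**4 + 18*k**3 + 119*k**2 + 342*k + 360) matches t_k.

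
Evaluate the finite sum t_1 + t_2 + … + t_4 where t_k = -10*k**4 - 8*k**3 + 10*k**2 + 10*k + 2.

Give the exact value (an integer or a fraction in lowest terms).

t_(k+1)/t_k = (5*k**4 + 24*k**3 + 37*k**2 + 17*k - 2)/(5*k**4 + 4*k**3 - 5*k**2 - 5*k - 1).
So A=1 and B=1, with C=k**4 + 4*k**3/5 - k**2 - k - 1/5.
Key eq: (1)·f(k+1) = (1)·f(k) + (k**4 + 4*k**3/5 - k**2 - k - 1/5).
Degrees (0,0,4) ⇒ d ≤ 5.
Coefficient equations give f(k) = k*(k + 1)*(2*k**3 - 5*k**2 + k + 1)/10.
So s_k = (B(k−1)f/C)·t_k = (k*(2*k**3 - 5*k**2 + k + 1)/(2*(5*k**3 - k**2 - 4*k - 1)))·t_k = k*(-2*k**4 + 3*k**3 + 4*k**2 - 2*k - 1).
Check: Δs_k = -10*k**4 - 8*k**3 + 10*k**2 + 10*k + 2. ✓
Telescoping: Σ = s_(5) − s_(1) = -3930 − (2) = -3932.

Σ = -3932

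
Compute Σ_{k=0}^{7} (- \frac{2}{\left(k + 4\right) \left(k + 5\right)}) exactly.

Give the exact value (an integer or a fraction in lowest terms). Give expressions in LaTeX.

Ratio r(k) = (k + 4)/(k + 6).
Normal form (A,B,C) = (k + 4, k + 6, 1).
Key eq: (k + 4)·f(k+1) = (k + 5)·f(k) + (1).
Bound: deg f ≤ 1.
Coefficient equations give f(k) = k/4.
Certificate R = B(k−1)f/C = k*(k + 5)/4 gives s_k = -k/(2*k + 8).
Verify: -2/(k**2 + 9*k + 20) matches t_k.
Sum = s_(8) − s_(0); s_(8) = -1/3, s_(0) = 0 ⇒ -1/3.

Σ = -1/3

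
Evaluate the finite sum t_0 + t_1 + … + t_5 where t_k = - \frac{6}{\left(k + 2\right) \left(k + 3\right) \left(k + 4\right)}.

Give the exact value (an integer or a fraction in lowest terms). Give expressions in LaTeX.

The ratio is (k + 2)/(k + 5).
Factor: A=k + 2; B=k + 5; C=1.
f must satisfy (k + 2)·f(k+1) − (k + 4)·f(k) = 1.
deg f ≤ 2 (via 1,1,0).
Coefficient equations give f(k) = k*(k + 5)/12.
So s_k = (B(k−1)f/C)·t_k = (k*(k + 4)*(k + 5)/12)·t_k = k*(-k - 5)/(2*(k + 2)*(k + 3)).
s_(k+1) − s_k = -6/(k**3 + 9*k**2 + 26*k + 24) = t_k.
Σ_(k=0)^(5) t_k = s_(6) − s_(0) = -11/24 − (0) = -11/24.

Σ = -11/24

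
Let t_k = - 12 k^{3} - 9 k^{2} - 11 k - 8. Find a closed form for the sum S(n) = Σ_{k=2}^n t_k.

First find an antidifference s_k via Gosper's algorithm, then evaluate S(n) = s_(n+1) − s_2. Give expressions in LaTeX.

S(n) = - 3 n^{4} - 9 n^{3} - 13 n^{2} - 15 n + 40

The ratio is (12*k**3 + 45*k**2 + 65*k + 40)/(12*k**3 + 9*k**2 + 11*k + 8).
Gosper form: A/B · C(k+1)/C(k) with A=1, B=1, C=k**3 + 3*k**2/4 + 11*k/12 + 2/3.
Need (1)·f(k+1) − (1)·f(k) = k**3 + 3*k**2/4 + 11*k/12 + 2/3.
deg f ≤ 4 (via 0,0,3).
Solving with deg f ≤ 4: f(k) = k*(3*k**3 - 3*k**2 + 4*k + 4)/12.
Then R = B(k−1)f/C = k*(3*k**3 - 3*k**2 + 4*k + 4)/(12*k**3 + 9*k**2 + 11*k + 8), so s_k = R(k)·t_k = k*(-3*k**3 + 3*k**2 - 4*k - 4).
s_(k+1) − s_k = -12*k**3 - 9*k**2 - 11*k - 8 = t_k.
s_(n+1) = -3*n**4 - 9*n**3 - 13*n**2 - 15*n - 8 and s_(2) = -48, so S(n) = -3*n**4 - 9*n**3 - 13*n**2 - 15*n + 40.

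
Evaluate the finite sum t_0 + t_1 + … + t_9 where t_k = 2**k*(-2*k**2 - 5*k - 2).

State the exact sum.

The ratio is 2*(2*k**2 + 9*k + 9)/(2*k**2 + 5*k + 2).
So A=2 and B=1, with C=k**2 + 5*k/2 + 1.
Need (2)·f(k+1) − (1)·f(k) = k**2 + 5*k/2 + 1.
d = 2 from the (0,0,2) case.
Match coefficients ⇒ f(k) = (2*k**2 - 3*k + 4)/2.
Certificate R = B(k−1)f/C = (2*k**2 - 3*k + 4)/((k + 2)*(2*k + 1)) gives s_k = 2**k*(-2*k**2 + 3*k - 4).
Verify: 2**k*(-2*k**2 - 5*k - 2) matches t_k.
Sum = s_(10) − s_(0); s_(10) = -178176, s_(0) = -4 ⇒ -178172.

Σ = -178172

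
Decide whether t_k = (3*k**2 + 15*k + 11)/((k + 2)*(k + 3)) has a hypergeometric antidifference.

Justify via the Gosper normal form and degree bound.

Yes. s_k = k*(6*k + 5)/(2*(k + 2)).

r(k) = (k + 2)*(15*k + 3*(k + 1)**2 + 26)/((k + 4)*(3*k**2 + 15*k + 11)) after simplifying.
Normal form (A,B,C) = (k + 2, k + 4, k**2 + 5*k + 11/3).
Solve (k + 2)·f(k+1) − (k + 3)·f(k) = k**2 + 5*k + 11/3.
Degrees (1,1,2) ⇒ d ≤ 2.
Solve for f: f(k) = k*(6*k + 5)/6 (degree 2 ≤ 2).
Then R = B(k−1)f/C = k*(k + 3)*(6*k + 5)/(2*(3*k**2 + 15*k + 11)), so s_k = R(k)·t_k = k*(6*k + 5)/(2*(k + 2)).
s_(k+1) − s_k = (3*k**2 + 15*k + 11)/(k**2 + 5*k + 6) = t_k.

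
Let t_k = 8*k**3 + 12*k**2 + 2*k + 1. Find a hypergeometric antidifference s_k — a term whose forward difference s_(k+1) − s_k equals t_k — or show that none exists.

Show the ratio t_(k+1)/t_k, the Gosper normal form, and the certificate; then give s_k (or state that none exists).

s_k = k*(2*k**3 - 3*k + 2)

t_(k+1)/t_k = (8*k**3 + 36*k**2 + 50*k + 23)/(8*k**3 + 12*k**2 + 2*k + 1).
Gosper form: A/B · C(k+1)/C(k) with A=1, B=1, C=k**3 + 3*k**2/2 + k/4 + 1/8.
Key eq: (1)·f(k+1) = (1)·f(k) + (k**3 + 3*k**2/2 + k/4 + 1/8).
deg f ≤ 4 (via 0,0,3).
Match coefficients ⇒ f(k) = k*(2*k**3 - 3*k + 2)/8.
Get s_k = R·t_k = k*(2*k**3 - 3*k + 2) with R(k) = B(k−1)f(k)/C(k) = k*(2*k**3 - 3*k + 2)/(8*k**3 + 12*k**2 + 2*k + 1).
Check: Δs_k = 8*k**3 + 12*k**2 + 2*k + 1. ✓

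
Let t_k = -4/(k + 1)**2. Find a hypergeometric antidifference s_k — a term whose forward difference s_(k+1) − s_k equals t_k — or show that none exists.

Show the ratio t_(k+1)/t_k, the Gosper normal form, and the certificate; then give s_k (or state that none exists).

none (Gosper's algorithm certifies no s_k)

Step 1: r(k) = (k + 1)**2/(k + 2)**2.
Gosper form: A/B · C(k+1)/C(k) with A=k**2 + 2*k + 1, B=k**2 + 4*k + 4, C=1.
Solve (k**2 + 2*k + 1)·f(k+1) − (k**2 + 2*k + 1)·f(k) = 1.
Degrees (2,2,0) ⇒ d ≤ 0.
Put f(k) = c0: A·f(k+1) − B(k−1)·f(k) − C = -1; need -1 = 0 — inconsistent ⇒ no f, not summable.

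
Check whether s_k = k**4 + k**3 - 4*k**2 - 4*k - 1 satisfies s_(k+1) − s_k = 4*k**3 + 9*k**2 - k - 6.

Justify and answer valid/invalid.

Valid — Δs_k = t_k.

s_(k+1) = k**4 + 5*k**3 + 5*k**2 - 5*k - 7
s_(k+1) − s_k = 4*k**3 + 9*k**2 - k - 6
(s_(k+1) − s_k) − t_k = 0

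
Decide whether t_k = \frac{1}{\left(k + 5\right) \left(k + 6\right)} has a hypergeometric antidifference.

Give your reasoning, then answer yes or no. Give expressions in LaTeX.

Yes. s_k = \frac{k}{5 \left(k + 5\right)}.

The ratio is (k + 5)/(k + 7).
Normal form (A,B,C) = (k + 5, k + 7, 1).
Key eq: (k + 5)·f(k+1) = (k + 6)·f(k) + (1).
Bound: deg f ≤ 1.
Solve for f: f(k) = k/5 (degree 1 ≤ 1).
Get s_k = R·t_k = k/(5*(k + 5)) with R(k) = B(k−1)f(k)/C(k) = k*(k + 6)/5.
s_(k+1) − s_k = 1/(k**2 + 11*k + 30) = t_k.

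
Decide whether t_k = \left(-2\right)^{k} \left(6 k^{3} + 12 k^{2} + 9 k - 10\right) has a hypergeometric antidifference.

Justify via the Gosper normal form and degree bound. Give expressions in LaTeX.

Yes. s_k = \left(-2\right)^{k} \left(- 2 k^{3} + k + 4\right).

r(k) = 2*(-6*k**3 - 30*k**2 - 51*k - 17)/(6*k**3 + 12*k**2 + 9*k - 10) after simplifying.
Take A(k)=-2, B(k)=1, C(k)=k**3 + 2*k**2 + 3*k/2 - 5/3.
f must satisfy (-2)·f(k+1) − (1)·f(k) = k**3 + 2*k**2 + 3*k/2 - 5/3.
d = 3 from the (0,0,3) case.
A polynomial solution: f(k) = -(2*k**3 - k - 4)/6.
Certificate R = B(k−1)f/C = -(2*k**3 - k - 4)/(6*k**3 + 12*k**2 + 9*k - 10) gives s_k = (-2)**k*(-2*k**3 + k + 4).
Verify: (-2)**k*(6*k**3 + 12*k**2 + 9*k - 10) matches t_k.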